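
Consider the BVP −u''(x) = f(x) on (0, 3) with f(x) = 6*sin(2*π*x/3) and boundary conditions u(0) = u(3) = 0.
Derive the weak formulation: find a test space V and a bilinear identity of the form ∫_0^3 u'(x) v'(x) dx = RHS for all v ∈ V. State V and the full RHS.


V = H^1_0(0, 3) (so v(0) = v(3) = 0); weak form: ∫_0^3 u'v' dx = ∫_0^3 (6*sin(2*π*x/3)) v dx for all v ∈ V.

Multiply both sides by a test function v and integrate from 0 to 3:
  ∫_0^3 −u''(x) v(x) dx = ∫_0^3 f(x) v(x) dx.
Integrate the LHS by parts once:
  ∫_0^3 −u'' v dx = −[u'(x) v(x)]_0^3 + ∫_0^3 u'(x) v'(x) dx.
Thus ∫_0^3 u'(x) v'(x) dx = ∫_0^3 f(x) v(x) dx + [u'(x) v(x)]_0^3.
Choose V so that boundary terms are either known or forced to vanish.
u is Dirichlet: u(0) = u(3) = 0. Let V = H^1_0(0, 3); then v(0) = v(3) = 0, and [u' v]_0^3 = 0.
Weak formulation: find u (satisfying any essential BC) such that ∫_0^3 u'(x) v'(x) dx = ∫_0^3 f v dx for all v ∈ V.
Substituting f(x) = 6*sin(2*π*x/3), the right-hand side is ∫_0^3 (6*sin(2*π*x/3)) v dx.


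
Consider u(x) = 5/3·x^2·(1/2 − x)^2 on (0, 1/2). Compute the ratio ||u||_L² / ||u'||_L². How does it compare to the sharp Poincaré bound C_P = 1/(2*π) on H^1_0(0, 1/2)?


||u||_L² / ||u'||_L² = sqrt(3)/12 < C_P = 1/(2*π).

u(x) = 5/3·x^2·(1/2 − x)^2, so u'(x) = 5*x*(2*x - 1)*(4*x - 1)/6.
u(x) = 5/3·x^2·(1/2 − x)^2 vanishes at x = 0 and x = 1/2, so u ∈ H^1_0(0, 1/2). Differentiate via the product rule and integrate the resulting polynomials term by term.
  ∫_0^1/2 u² dx = ∫_0^1/2 (25*x^8/9 - 50*x^7/9 + 25*x^6/6 - 25*x^5/18 + 25*x^4/144) dx. Term by term:
    ∫_0^1/2 25*x^8/9 dx = 25/41472;  ∫_0^1/2 -50*x^7/9 dx = -25/9216;  ∫_0^1/2 25*x^6/6 dx = 25/5376;
    ∫_0^1/2 -25*x^5/18 dx = -25/6912;  ∫_0^1/2 25*x^4/144 dx = 5/4608.
  Sum: 25/41472 − 25/9216 + 25/5376 − 25/6912 + 5/4608 = 5/580608.
  ∫_0^1/2 (u')² dx = ∫_0^1/2 (400*x^6/9 - 200*x^5/3 + 325*x^4/9 - 25*x^3/3 + 25*x^2/36) dx. Term by term:
    ∫_0^1/2 400*x^6/9 dx = 25/504;  ∫_0^1/2 -200*x^5/3 dx = -25/144;  ∫_0^1/2 325*x^4/9 dx = 65/288;
    ∫_0^1/2 -25*x^3/3 dx = -25/192;  ∫_0^1/2 25*x^2/36 dx = 25/864.
  Sum: 25/504 − 25/144 + 65/288 − 25/192 + 25/864 = 5/12096.
∫_0^1/2 u² dx = 5/580608, so ||u||_L² = sqrt(35)/2016.
∫_0^1/2 (u')² dx = 5/12096, so ||u'||_L² = sqrt(105)/504.
Ratio ||u||_L² / ||u'||_L² = sqrt(3)/12.
Sharp Poincaré constant on H^1_0(0, 1/2) is C_P = L/π = 1/(2*π), achieved by sin(2*π·x).
A polynomial bump cannot attain the sharp Poincaré constant (only the first sine eigenfunction does), so the ratio is strictly less than C_P, consistent with ||u||_L² ≤ C_P ||u'||_L².


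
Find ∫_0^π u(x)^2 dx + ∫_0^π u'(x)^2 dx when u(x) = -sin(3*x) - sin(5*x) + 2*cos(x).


||u||_{H^1(0,π)}^2 = 22*π

u'(x) = -2*sin(x) - 3*cos(3*x) - 5*cos(5*x).
Expand u² and (u')² and integrate term by term on (0, π), using: for integers n ≥ 1, ∫_0^π sin²(nx) dx = ∫_0^π cos²(nx) dx = π/2; for n ≠ n', ∫_0^π sin(nx)sin(n'x) dx = ∫_0^π cos(nx)cos(n'x) dx = 0; and by product-to-sum, ∫_0^π sin(nx)cos(n'x) dx = ½∫_0^π [sin((n+n')x) + sin((n−n')x)] dx, which is 0 when n+n' is even and 2n/(n²−n'²) when n+n' is odd (it need not vanish on (0, π)).
  u² squared terms: (-1)²·∫sin(3x)² dx = 1·π/2 = π/2;  (-1)²·∫sin(5x)² dx = 1·π/2 = π/2;  (2)²·∫cos(x)² dx = 4·π/2 = 2*π.
  u² cross terms: 2·(-1)·(-1)·∫sin(3x)·sin(5x) dx = 2·(0) = 0;  2·(-1)·(2)·∫sin(3x)·cos(x) dx = -4·(0) = 0;  2·(-1)·(2)·∫sin(5x)·cos(x) dx = -4·(0) = 0.
  So ∫_0^π u² dx = π/2 + π/2 + 2*π + 0 + 0 + 0 = 3*π.
  (u')² squared terms: (-5)²·∫cos(5x)² dx = 25·π/2 = 25*π/2;  (-3)²·∫cos(3x)² dx = 9·π/2 = 9*π/2;  (-2)²·∫sin(x)² dx = 4·π/2 = 2*π.
  (u')² cross terms: 2·(-5)·(-3)·∫cos(5x)·cos(3x) dx = 30·(0) = 0;  2·(-5)·(-2)·∫cos(5x)·sin(x) dx = 20·(0) = 0;  2·(-3)·(-2)·∫cos(3x)·sin(x) dx = 12·(0) = 0.
  So ∫_0^π (u')² dx = 25*π/2 + 9*π/2 + 2*π + 0 + 0 + 0 = 19*π.
||u||_{H^1}^2 = (3*π) + (19*π) = 22*π.


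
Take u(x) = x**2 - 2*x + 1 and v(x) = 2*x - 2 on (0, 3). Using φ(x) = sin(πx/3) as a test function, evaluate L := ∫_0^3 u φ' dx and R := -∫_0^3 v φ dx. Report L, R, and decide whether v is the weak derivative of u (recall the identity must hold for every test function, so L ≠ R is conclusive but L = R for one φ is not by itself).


LHS = -6/π, RHS = -6/π. Yes, v = u' weakly.

u(x) = x**2 - 2*x + 1, classical derivative u'(x) = 2*x - 2.
φ(x) = sin(πx/3), so φ'(x) = π*cos(π*x/3)/3.
Note φ(0) = φ(3) = 0, so the boundary term u·φ vanishes.
LHS = ∫_0^3 u(x) φ'(x) dx = ∫_0^3 (π*x^2*cos(π*x/3)/3 - 2*π*x*cos(π*x/3)/3 + π*cos(π*x/3)/3) dx. Term by term:
  ∫_0^3 π*cos(π*x/3)/3 dx = 0;  ∫_0^3 -2*π*x*cos(π*x/3)/3 dx = 12/π;  ∫_0^3 π*x^2*cos(π*x/3)/3 dx = -18/π.
Sum: 0 + 12/π − 18/π = -6/π.
So LHS = -6/π.
∫_0^3 v(x) φ(x) dx = ∫_0^3 (2*x*sin(π*x/3) - 2*sin(π*x/3)) dx. Term by term:
  ∫_0^3 -2*sin(π*x/3) dx = -12/π;  ∫_0^3 2*x*sin(π*x/3) dx = 18/π.
Sum: -12/π + 18/π = 6/π.
So RHS = -∫_0^3 v(x) φ(x) dx = -6/π.
LHS = RHS, so the identity holds for this test φ.
Moreover u is smooth here and v(x) = u'(x) = 2*x - 2 pointwise, so the identity holds for every test function. Hence v is the weak derivative of u.


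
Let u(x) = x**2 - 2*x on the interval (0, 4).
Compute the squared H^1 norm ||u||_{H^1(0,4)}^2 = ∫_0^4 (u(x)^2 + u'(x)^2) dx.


||u||_{H^1}^2 = 1072/15

The H^1 norm (squared) on an interval (0, L) is
  ||u||_{H^1}^2 = ∫_0^L u(x)^2 dx + ∫_0^L u'(x)^2 dx.
Compute u'(x) = 2*x - 2.
Then u(x)^2 = x**4 - 4*x**3 + 4*x**2 and u'(x)^2 = 4*x**2 - 8*x + 4.
Integrate each monomial from 0 to 4 using ∫_0^4 c·x^n dx = c·4^(n+1)/(n+1):
  ∫_0^4 u(x)^2 dx = ∫_0^4 (x^4 - 4*x^3 + 4*x^2) dx. Term by term:
    ∫_0^4 x^4 dx = 1024/5;  ∫_0^4 -4*x^3 dx = -256;  ∫_0^4 4*x^2 dx = 256/3.
  Sum: 1024/5 − 256 + 256/3 = 512/15.
  ∫_0^4 u'(x)^2 dx = ∫_0^4 (4*x^2 - 8*x + 4) dx. Term by term:
    ∫_0^4 4*x^2 dx = 256/3;  ∫_0^4 -8*x dx = -64;  ∫_0^4 4 dx = 16.
  Sum: 256/3 − 64 + 16 = 112/3.
Adding: ||u||_{H^1}^2 = 512/15 + 112/3 = 1072/15.


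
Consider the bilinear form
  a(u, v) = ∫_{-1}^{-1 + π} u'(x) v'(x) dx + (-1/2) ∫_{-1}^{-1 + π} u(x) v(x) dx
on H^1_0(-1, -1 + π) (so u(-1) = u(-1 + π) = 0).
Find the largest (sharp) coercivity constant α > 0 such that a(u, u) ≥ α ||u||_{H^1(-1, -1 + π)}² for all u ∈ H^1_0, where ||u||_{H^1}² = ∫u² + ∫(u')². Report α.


α = 1/4

Coercivity of a(·,·) on H^1_0(-1, -1 + π) means a(u, u) ≥ α ||u||_{H^1}² for every u ∈ H^1_0.
The interval has length L = π, and Poincaré/coercivity depend only on L. Here a(u, u) = ∫(u')² + (-1/2)·∫u².
Here c = -1/2 < 0 with |c| < (π/L)² = 1, so coercivity still holds. The condition a(u,u) ≥ α||u||_{H^1}² reads (1−α)∫(u')² ≥ (α−c)∫u². Any admissible α is ≤ 1 (rapidly oscillating u have ∫u²/∫(u')² → 0), and α = 1 would force 0 ≥ (1−c)∫u², impossible since c < 1; so 1−α > 0. By the sharp Poincaré inequality on H^1_0 of an interval of length L, ∫(u')² ≥ (π/L)²∫u² with equality for the first sine mode sin(π(x−x₀)/L) (x₀ the left endpoint), so the inequality holds for all u iff (1−α)(π/L)² ≥ α − c, i.e. α ≤ ((π/L)² + c)/((π/L)² + 1) = (1 + c(L/π)²)/(1 + (L/π)²). (Direct route, valid since c ≤ 0: Poincaré gives c∫u² ≥ c(L/π)²∫(u')², so a(u,u) ≥ (1 + c(L/π)²)∫(u')², while ||u||_{H^1}² ≤ (1 + (L/π)²)∫(u')²; dividing yields the same α.) With (π/L)² = 1 and c = -1/2, the largest admissible constant is α = ((π/L)² + c)/((π/L)² + 1).
Simplifying, α = 1/4.


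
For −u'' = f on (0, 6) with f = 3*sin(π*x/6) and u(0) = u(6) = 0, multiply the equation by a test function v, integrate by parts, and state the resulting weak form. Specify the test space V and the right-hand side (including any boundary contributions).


V = H^1_0(0, 6) (so v(0) = v(6) = 0); weak form: ∫_0^6 u'v' dx = ∫_0^6 (3*sin(π*x/6)) v dx for all v ∈ V.

Multiply both sides by a test function v and integrate from 0 to 6:
  ∫_0^6 −u''(x) v(x) dx = ∫_0^6 f(x) v(x) dx.
Integrate the LHS by parts once:
  ∫_0^6 −u'' v dx = −[u'(x) v(x)]_0^6 + ∫_0^6 u'(x) v'(x) dx.
Thus ∫_0^6 u'(x) v'(x) dx = ∫_0^6 f(x) v(x) dx + [u'(x) v(x)]_0^6.
Choose V so that boundary terms are either known or forced to vanish.
u is Dirichlet: u(0) = u(6) = 0. Let V = H^1_0(0, 6); then v(0) = v(6) = 0, and [u' v]_0^6 = 0.
Weak formulation: find u (satisfying any essential BC) such that ∫_0^6 u'(x) v'(x) dx = ∫_0^6 f v dx for all v ∈ V.
Substituting f(x) = 3*sin(π*x/6), the right-hand side is ∫_0^6 (3*sin(π*x/6)) v dx.


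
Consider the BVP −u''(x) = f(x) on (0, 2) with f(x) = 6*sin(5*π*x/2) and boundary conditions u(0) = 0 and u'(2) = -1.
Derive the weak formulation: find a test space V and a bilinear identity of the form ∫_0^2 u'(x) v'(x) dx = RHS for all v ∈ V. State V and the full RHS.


V = {v ∈ H^1(0, 2) : v(0) = 0} (test functions vanish at x = 0 where u is specified); weak form: ∫_0^2 u'v' dx = ∫_0^2 (6*sin(5*π*x/2)) v dx − v(2) for all v ∈ V.

Multiply both sides by a test function v and integrate from 0 to 2:
  ∫_0^2 −u''(x) v(x) dx = ∫_0^2 f(x) v(x) dx.
Integrate the LHS by parts once:
  ∫_0^2 −u'' v dx = −[u'(x) v(x)]_0^2 + ∫_0^2 u'(x) v'(x) dx.
Thus ∫_0^2 u'(x) v'(x) dx = ∫_0^2 f(x) v(x) dx + [u'(x) v(x)]_0^2.
Choose V so that boundary terms are either known or forced to vanish.
Mixed BC: u(0) = 0 (Dirichlet) and u'(2) = -1 (Neumann). Define V = {v ∈ H^1(0, 2) : v(0) = 0}. Then [u' v]_0^2 = u'(2)·v(2) − u'(0)·0 = − v(2).
Weak formulation: find u (satisfying any essential BC) such that ∫_0^2 u'(x) v'(x) dx = ∫_0^2 f v dx − v(2) for all v ∈ V (Dirichlet at 0 absorbed into V; Neumann datum at x = 2 contributes the boundary term).
Substituting f(x) = 6*sin(5*π*x/2), the right-hand side is ∫_0^2 (6*sin(5*π*x/2)) v dx − v(2).


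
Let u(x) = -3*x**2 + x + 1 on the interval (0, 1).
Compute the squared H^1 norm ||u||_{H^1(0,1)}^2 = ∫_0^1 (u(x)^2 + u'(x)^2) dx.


||u||_{H^1}^2 = 229/30

The H^1 norm (squared) on an interval (0, L) is
  ||u||_{H^1}^2 = ∫_0^L u(x)^2 dx + ∫_0^L u'(x)^2 dx.
Compute u'(x) = 1 - 6*x.
Then u(x)^2 = 9*x**4 - 6*x**3 - 5*x**2 + 2*x + 1 and u'(x)^2 = 36*x**2 - 12*x + 1.
Integrate each monomial from 0 to 1 using ∫_0^1 c·x^n dx = c·1^(n+1)/(n+1):
  ∫_0^1 u(x)^2 dx = ∫_0^1 (9*x^4 - 6*x^3 - 5*x^2 + 2*x + 1) dx. Term by term:
    ∫_0^1 9*x^4 dx = 9/5;  ∫_0^1 -6*x^3 dx = -3/2;  ∫_0^1 -5*x^2 dx = -5/3;
    ∫_0^1 2*x dx = 1;  ∫_0^1 1 dx = 1.
  Sum: 9/5 − 3/2 − 5/3 + 1 + 1 = 19/30.
  ∫_0^1 u'(x)^2 dx = ∫_0^1 (36*x^2 - 12*x + 1) dx. Term by term:
    ∫_0^1 36*x^2 dx = 12;  ∫_0^1 -12*x dx = -6;  ∫_0^1 1 dx = 1.
  Sum: 12 − 6 + 1 = 7.
Adding: ||u||_{H^1}^2 = 19/30 + 7 = 229/30.


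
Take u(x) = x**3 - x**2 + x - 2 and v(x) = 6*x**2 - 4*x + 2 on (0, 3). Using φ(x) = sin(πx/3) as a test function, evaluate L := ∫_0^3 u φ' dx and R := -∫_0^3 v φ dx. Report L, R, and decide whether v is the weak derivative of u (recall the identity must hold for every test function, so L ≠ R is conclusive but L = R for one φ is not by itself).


LHS = -69/π + 324/π^3, RHS = -138/π + 648/π^3. No, v is not the weak derivative of u.

u(x) = x**3 - x**2 + x - 2, classical derivative u'(x) = 3*x**2 - 2*x + 1.
φ(x) = sin(πx/3), so φ'(x) = π*cos(π*x/3)/3.
Note φ(0) = φ(3) = 0, so the boundary term u·φ vanishes.
LHS = ∫_0^3 u(x) φ'(x) dx = ∫_0^3 (π*x^3*cos(π*x/3)/3 - π*x^2*cos(π*x/3)/3 + π*x*cos(π*x/3)/3 - 2*π*cos(π*x/3)/3) dx. Term by term:
  ∫_0^3 -2*π*cos(π*x/3)/3 dx = 0;  ∫_0^3 -π*x^2*cos(π*x/3)/3 dx = 18/π;  ∫_0^3 π*x*cos(π*x/3)/3 dx = -6/π;
  ∫_0^3 π*x^3*cos(π*x/3)/3 dx = -81/π + 324/π^3.
Sum: 0 + 18/π − 6/π + -81/π + 324/π^3 = -69/π + 324/π^3.
So LHS = -69/π + 324/π^3.
∫_0^3 v(x) φ(x) dx = ∫_0^3 (6*x^2*sin(π*x/3) - 4*x*sin(π*x/3) + 2*sin(π*x/3)) dx. Term by term:
  ∫_0^3 2*sin(π*x/3) dx = 12/π;  ∫_0^3 -4*x*sin(π*x/3) dx = -36/π;  ∫_0^3 6*x^2*sin(π*x/3) dx = -648/π^3 + 162/π.
Sum: 12/π − 36/π + -648/π^3 + 162/π = -648/π^3 + 138/π.
So RHS = -∫_0^3 v(x) φ(x) dx = -138/π + 648/π^3.
LHS − RHS = -324/π^3 + 69/π ≠ 0, so the identity fails.
(For a valid weak derivative the identity must hold for EVERY test function, in particular this one. The failure shows v is NOT the weak derivative of u.)
Correct weak derivative would be u'(x) = 3*x**2 - 2*x + 1.


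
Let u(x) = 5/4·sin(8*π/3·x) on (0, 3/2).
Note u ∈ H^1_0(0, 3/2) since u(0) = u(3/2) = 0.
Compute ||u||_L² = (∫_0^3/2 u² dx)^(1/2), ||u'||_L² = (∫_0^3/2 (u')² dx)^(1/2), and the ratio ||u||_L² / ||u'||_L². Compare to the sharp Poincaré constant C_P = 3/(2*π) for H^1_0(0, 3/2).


||u||_L² / ||u'||_L² = 3/(8*π) < C_P = 3/(2*π).

u(x) = 5/4·sin(8*π/3·x), so u'(x) = 10*π*cos(8*π*x/3)/3.
Writing u(x) = A·sin(kπx/L) with A = 5/4 and k = 4, use ∫_0^L sin²(kπx/L) dx = L/2 and ∫_0^L cos²(kπx/L) dx = L/2.
u² = 25/16·sin²(8*π/3·x) and (u')² = 100*π^2/9·cos²(8*π/3·x), and each of sin², cos² integrates to L/2 = 3/4 over (0, 3/2).
∫_0^3/2 u² dx = 75/64, so ||u||_L² = 5*sqrt(3)/8.
∫_0^3/2 (u')² dx = 25*π^2/3, so ||u'||_L² = 5*sqrt(3)*π/3.
Ratio ||u||_L² / ||u'||_L² = 3/(8*π).
Sharp Poincaré constant on H^1_0(0, 3/2) is C_P = L/π = 3/(2*π), achieved by sin(2*π/3·x).
This is the k = 4 harmonic; the ratio L/(kπ) is strictly less than C_P = L/π, consistent with the sharp inequality ||u||_L² ≤ C_P ||u'||_L².


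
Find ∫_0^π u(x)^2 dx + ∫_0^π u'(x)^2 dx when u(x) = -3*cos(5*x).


||u||_{H^1(0,π)}^2 = 117*π

u'(x) = 15*sin(5*x).
Expand u² and (u')² and integrate term by term on (0, π), using: for integers n ≥ 1, ∫_0^π sin²(nx) dx = ∫_0^π cos²(nx) dx = π/2; for n ≠ n', ∫_0^π sin(nx)sin(n'x) dx = ∫_0^π cos(nx)cos(n'x) dx = 0; and by product-to-sum, ∫_0^π sin(nx)cos(n'x) dx = ½∫_0^π [sin((n+n')x) + sin((n−n')x)] dx, which is 0 when n+n' is even and 2n/(n²−n'²) when n+n' is odd (it need not vanish on (0, π)).
  u² squared terms: (-3)²·∫cos(5x)² dx = 9·π/2 = 9*π/2.
  So ∫_0^π u² dx = 9*π/2.
  (u')² squared terms: (15)²·∫sin(5x)² dx = 225·π/2 = 225*π/2.
  So ∫_0^π (u')² dx = 225*π/2.
||u||_{H^1}^2 = (9*π/2) + (225*π/2) = 117*π.


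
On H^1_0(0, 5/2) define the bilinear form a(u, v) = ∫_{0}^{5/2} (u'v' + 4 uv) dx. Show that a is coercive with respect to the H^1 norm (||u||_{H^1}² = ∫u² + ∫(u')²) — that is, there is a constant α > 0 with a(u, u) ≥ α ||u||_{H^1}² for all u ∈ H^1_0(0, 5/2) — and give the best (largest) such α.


α = 1

Coercivity of a(·,·) on H^1_0(0, 5/2) means a(u, u) ≥ α ||u||_{H^1}² for every u ∈ H^1_0.
The interval has length L = 5/2, and Poincaré/coercivity depend only on L. Here a(u, u) = ∫(u')² + (4)·∫u².
Here c = 4 ≥ 1, so a(u,u) = ∫(u')² + c∫u² ≥ ∫(u')² + ∫u² = ||u||_{H^1}², i.e. α = 1 works. No larger α is possible: a(u,u) ≥ α||u||_{H^1}² means (1−α)∫(u')² ≥ (α−c)∫u², and for the modes u_n = sin(nπ(x−x₀)/L) (x₀ the left endpoint) one has ∫u_n²/∫(u_n')² = (L/(nπ))² → 0, so a(u_n,u_n)/||u_n||_{H^1}² → 1. Hence the optimal constant is α = 1.
Therefore α = 1.


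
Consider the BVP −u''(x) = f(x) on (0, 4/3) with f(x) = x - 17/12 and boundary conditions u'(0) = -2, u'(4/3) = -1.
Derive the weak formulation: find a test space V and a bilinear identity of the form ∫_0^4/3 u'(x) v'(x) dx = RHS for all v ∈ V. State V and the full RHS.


V = H^1(0, 4/3) (v unrestricted at boundary; u is determined up to an additive constant); weak form: ∫_0^4/3 u'v' dx = ∫_0^4/3 (x - 17/12) v dx − v(4/3) + 2·v(0) for all v ∈ V.

Multiply both sides by a test function v and integrate from 0 to 4/3:
  ∫_0^4/3 −u''(x) v(x) dx = ∫_0^4/3 f(x) v(x) dx.
Integrate the LHS by parts once:
  ∫_0^4/3 −u'' v dx = −[u'(x) v(x)]_0^4/3 + ∫_0^4/3 u'(x) v'(x) dx.
Thus ∫_0^4/3 u'(x) v'(x) dx = ∫_0^4/3 f(x) v(x) dx + [u'(x) v(x)]_0^4/3.
Choose V so that boundary terms are either known or forced to vanish.
u has inhomogeneous Neumann u'(0) = -2, u'(4/3) = -1. [u' v]_0^4/3 = (-1)·v(4/3) − (-2)·v(0) = − v(4/3) + 2·v(0). Take V = H^1(0, 4/3); boundary term becomes part of RHS.
Weak formulation: find u (satisfying any essential BC) such that ∫_0^4/3 u'(x) v'(x) dx = ∫_0^4/3 f v dx − v(4/3) + 2·v(0) for all v ∈ V (Neumann data are natural BCs: they enter the RHS as boundary terms).
Substituting f(x) = x - 17/12, the right-hand side is ∫_0^4/3 (x - 17/12) v dx − v(4/3) + 2·v(0).
Compatibility check (pure Neumann): taking v ≡ 1 ∈ V gives 0 = ∫_0^4/3 f dx + (-1) − (-2), i.e. ∫_0^4/3 f dx must equal u'(0) − u'(4/3) = -1. Indeed ∫_0^4/3 (x - 17/12) dx = -1, so the data are compatible. The solution is then unique only up to an additive constant (fix it e.g. by requiring ∫_0^4/3 u dx = 0).


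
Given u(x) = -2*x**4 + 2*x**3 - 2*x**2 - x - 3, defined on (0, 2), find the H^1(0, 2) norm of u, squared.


||u||_{H^1}^2 = 297592/315

The H^1 norm (squared) on an interval (0, L) is
  ||u||_{H^1}^2 = ∫_0^L u(x)^2 dx + ∫_0^L u'(x)^2 dx.
Compute u'(x) = -8*x**3 + 6*x**2 - 4*x - 1.
Then u(x)^2 = 4*x**8 - 8*x**7 + 12*x**6 - 4*x**5 + 12*x**4 - 8*x**3 + 13*x**2 + 6*x + 9 and u'(x)^2 = 64*x**6 - 96*x**5 + 100*x**4 - 32*x**3 + 4*x**2 + 8*x + 1.
Integrate each monomial from 0 to 2 using ∫_0^2 c·x^n dx = c·2^(n+1)/(n+1):
  ∫_0^2 u(x)^2 dx = ∫_0^2 (4*x^8 - 8*x^7 + 12*x^6 - 4*x^5 + 12*x^4 - 8*x^3 + 13*x^2 + 6*x + 9) dx. Term by term:
    ∫_0^2 4*x^8 dx = 2048/9;  ∫_0^2 -8*x^7 dx = -256;  ∫_0^2 12*x^6 dx = 1536/7;
    ∫_0^2 -4*x^5 dx = -128/3;  ∫_0^2 12*x^4 dx = 384/5;  ∫_0^2 -8*x^3 dx = -32;
    ∫_0^2 13*x^2 dx = 104/3;  ∫_0^2 6*x dx = 12;  ∫_0^2 9 dx = 18.
  Sum: 2048/9 − 256 + 1536/7 − 128/3 + 384/5 − 32 + 104/3 + 12 + 18 = 81202/315.
  ∫_0^2 u'(x)^2 dx = ∫_0^2 (64*x^6 - 96*x^5 + 100*x^4 - 32*x^3 + 4*x^2 + 8*x + 1) dx. Term by term:
    ∫_0^2 64*x^6 dx = 8192/7;  ∫_0^2 -96*x^5 dx = -1024;  ∫_0^2 100*x^4 dx = 640;
    ∫_0^2 -32*x^3 dx = -128;  ∫_0^2 4*x^2 dx = 32/3;  ∫_0^2 8*x dx = 16;
    ∫_0^2 1 dx = 2.
  Sum: 8192/7 − 1024 + 640 − 128 + 32/3 + 16 + 2 = 14426/21.
Adding: ||u||_{H^1}^2 = 81202/315 + 14426/21 = 297592/315.


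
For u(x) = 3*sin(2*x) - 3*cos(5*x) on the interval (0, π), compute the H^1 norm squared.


||u||_{H^1(0,π)}^2 = 624/7 + 279*π/2

u'(x) = 15*sin(5*x) + 6*cos(2*x).
Expand u² and (u')² and integrate term by term on (0, π), using: for integers n ≥ 1, ∫_0^π sin²(nx) dx = ∫_0^π cos²(nx) dx = π/2; for n ≠ n', ∫_0^π sin(nx)sin(n'x) dx = ∫_0^π cos(nx)cos(n'x) dx = 0; and by product-to-sum, ∫_0^π sin(nx)cos(n'x) dx = ½∫_0^π [sin((n+n')x) + sin((n−n')x)] dx, which is 0 when n+n' is even and 2n/(n²−n'²) when n+n' is odd (it need not vanish on (0, π)).
  u² squared terms: (-3)²·∫cos(5x)² dx = 9·π/2 = 9*π/2;  (3)²·∫sin(2x)² dx = 9·π/2 = 9*π/2.
  u² cross terms: 2·(-3)·(3)·∫cos(5x)·sin(2x) dx = -18·(-4/21) = 24/7.
  So ∫_0^π u² dx = 9*π/2 + 9*π/2 + 24/7 = 24/7 + 9*π.
  (u')² squared terms: (6)²·∫cos(2x)² dx = 36·π/2 = 18*π;  (15)²·∫sin(5x)² dx = 225·π/2 = 225*π/2.
  (u')² cross terms: 2·(6)·(15)·∫cos(2x)·sin(5x) dx = 180·(10/21) = 600/7.
  So ∫_0^π (u')² dx = 18*π + 225*π/2 + 600/7 = 600/7 + 261*π/2.
||u||_{H^1}^2 = (24/7 + 9*π) + (600/7 + 261*π/2) = 624/7 + 279*π/2.


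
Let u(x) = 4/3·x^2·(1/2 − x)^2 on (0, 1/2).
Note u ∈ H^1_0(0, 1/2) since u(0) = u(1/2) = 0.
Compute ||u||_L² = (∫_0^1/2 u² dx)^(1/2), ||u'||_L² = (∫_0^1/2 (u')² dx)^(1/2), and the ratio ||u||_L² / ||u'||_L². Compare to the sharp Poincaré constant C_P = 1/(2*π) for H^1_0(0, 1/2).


||u||_L² / ||u'||_L² = sqrt(3)/12 < C_P = 1/(2*π).

u(x) = 4/3·x^2·(1/2 − x)^2, so u'(x) = 2*x*(2*x - 1)*(4*x - 1)/3.
u(x) = 4/3·x^2·(1/2 − x)^2 vanishes at x = 0 and x = 1/2, so u ∈ H^1_0(0, 1/2). Differentiate via the product rule and integrate the resulting polynomials term by term.
  ∫_0^1/2 u² dx = ∫_0^1/2 (16*x^8/9 - 32*x^7/9 + 8*x^6/3 - 8*x^5/9 + x^4/9) dx. Term by term:
    ∫_0^1/2 16*x^8/9 dx = 1/2592;  ∫_0^1/2 -32*x^7/9 dx = -1/576;  ∫_0^1/2 8*x^6/3 dx = 1/336;
    ∫_0^1/2 -8*x^5/9 dx = -1/432;  ∫_0^1/2 x^4/9 dx = 1/1440.
  Sum: 1/2592 − 1/576 + 1/336 − 1/432 + 1/1440 = 1/181440.
  ∫_0^1/2 (u')² dx = ∫_0^1/2 (256*x^6/9 - 128*x^5/3 + 208*x^4/9 - 16*x^3/3 + 4*x^2/9) dx. Term by term:
    ∫_0^1/2 256*x^6/9 dx = 2/63;  ∫_0^1/2 -128*x^5/3 dx = -1/9;  ∫_0^1/2 208*x^4/9 dx = 13/90;
    ∫_0^1/2 -16*x^3/3 dx = -1/12;  ∫_0^1/2 4*x^2/9 dx = 1/54.
  Sum: 2/63 − 1/9 + 13/90 − 1/12 + 1/54 = 1/3780.
∫_0^1/2 u² dx = 1/181440, so ||u||_L² = sqrt(35)/2520.
∫_0^1/2 (u')² dx = 1/3780, so ||u'||_L² = sqrt(105)/630.
Ratio ||u||_L² / ||u'||_L² = sqrt(3)/12.
Sharp Poincaré constant on H^1_0(0, 1/2) is C_P = L/π = 1/(2*π), achieved by sin(2*π·x).
A polynomial bump cannot attain the sharp Poincaré constant (only the first sine eigenfunction does), so the ratio is strictly less than C_P, consistent with ||u||_L² ≤ C_P ||u'||_L².


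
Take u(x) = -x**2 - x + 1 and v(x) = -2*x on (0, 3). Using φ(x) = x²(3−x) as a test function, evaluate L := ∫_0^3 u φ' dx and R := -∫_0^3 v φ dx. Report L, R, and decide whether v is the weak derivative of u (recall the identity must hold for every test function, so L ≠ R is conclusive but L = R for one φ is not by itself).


LHS = 621/20, RHS = 243/10. No, v is not the weak derivative of u.

u(x) = -x**2 - x + 1, classical derivative u'(x) = -2*x - 1.
φ(x) = x²(3−x), so φ'(x) = 3*x*(2 - x).
Note φ(0) = φ(3) = 0, so the boundary term u·φ vanishes.
LHS = ∫_0^3 u(x) φ'(x) dx = ∫_0^3 (3*x^4 - 3*x^3 - 9*x^2 + 6*x) dx. Term by term:
  ∫_0^3 3*x^4 dx = 729/5;  ∫_0^3 -3*x^3 dx = -243/4;  ∫_0^3 -9*x^2 dx = -81;
  ∫_0^3 6*x dx = 27.
Sum: 729/5 − 243/4 − 81 + 27 = 621/20.
So LHS = 621/20.
∫_0^3 v(x) φ(x) dx = ∫_0^3 (2*x^4 - 6*x^3) dx. Term by term:
  ∫_0^3 2*x^4 dx = 486/5;  ∫_0^3 -6*x^3 dx = -243/2.
Sum: 486/5 − 243/2 = -243/10.
So RHS = -∫_0^3 v(x) φ(x) dx = 243/10.
LHS − RHS = 27/4 ≠ 0, so the identity fails.
(For a valid weak derivative the identity must hold for EVERY test function, in particular this one. The failure shows v is NOT the weak derivative of u.)
Correct weak derivative would be u'(x) = -2*x - 1.


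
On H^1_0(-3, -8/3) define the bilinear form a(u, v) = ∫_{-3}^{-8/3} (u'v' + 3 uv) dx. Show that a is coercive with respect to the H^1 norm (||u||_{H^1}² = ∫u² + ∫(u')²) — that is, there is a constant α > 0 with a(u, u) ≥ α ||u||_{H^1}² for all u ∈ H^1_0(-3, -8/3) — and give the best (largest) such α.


α = 1

Coercivity of a(·,·) on H^1_0(-3, -8/3) means a(u, u) ≥ α ||u||_{H^1}² for every u ∈ H^1_0.
The interval has length L = 1/3, and Poincaré/coercivity depend only on L. Here a(u, u) = ∫(u')² + (3)·∫u².
Here c = 3 ≥ 1, so a(u,u) = ∫(u')² + c∫u² ≥ ∫(u')² + ∫u² = ||u||_{H^1}², i.e. α = 1 works. No larger α is possible: a(u,u) ≥ α||u||_{H^1}² means (1−α)∫(u')² ≥ (α−c)∫u², and for the modes u_n = sin(nπ(x−x₀)/L) (x₀ the left endpoint) one has ∫u_n²/∫(u_n')² = (L/(nπ))² → 0, so a(u_n,u_n)/||u_n||_{H^1}² → 1. Hence the optimal constant is α = 1.
Therefore α = 1.


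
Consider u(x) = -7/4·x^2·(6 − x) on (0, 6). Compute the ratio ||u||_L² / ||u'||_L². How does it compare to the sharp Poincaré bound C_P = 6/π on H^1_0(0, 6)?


||u||_L² / ||u'||_L² = 3*sqrt(14)/7 < C_P = 6/π.

u(x) = -7/4·x^2·(6 − x), so u'(x) = 21*x*(x - 4)/4.
u(x) = -7/4·x^2·(6 − x) vanishes at x = 0 and x = 6, so u ∈ H^1_0(0, 6). Differentiate via the product rule and integrate the resulting polynomials term by term.
  ∫_0^6 u² dx = ∫_0^6 (49*x^6/16 - 147*x^5/4 + 441*x^4/4) dx. Term by term:
    ∫_0^6 49*x^6/16 dx = 122472;  ∫_0^6 -147*x^5/4 dx = -285768;  ∫_0^6 441*x^4/4 dx = 857304/5.
  Sum: 122472 − 285768 + 857304/5 = 40824/5.
  ∫_0^6 (u')² dx = ∫_0^6 (441*x^4/16 - 441*x^3/2 + 441*x^2) dx. Term by term:
    ∫_0^6 441*x^4/16 dx = 214326/5;  ∫_0^6 -441*x^3/2 dx = -71442;  ∫_0^6 441*x^2 dx = 31752.
  Sum: 214326/5 − 71442 + 31752 = 15876/5.
∫_0^6 u² dx = 40824/5, so ||u||_L² = 54*sqrt(70)/5.
∫_0^6 (u')² dx = 15876/5, so ||u'||_L² = 126*sqrt(5)/5.
Ratio ||u||_L² / ||u'||_L² = 3*sqrt(14)/7.
Sharp Poincaré constant on H^1_0(0, 6) is C_P = L/π = 6/π, achieved by sin(π/6·x).
A polynomial bump cannot attain the sharp Poincaré constant (only the first sine eigenfunction does), so the ratio is strictly less than C_P, consistent with ||u||_L² ≤ C_P ||u'||_L².


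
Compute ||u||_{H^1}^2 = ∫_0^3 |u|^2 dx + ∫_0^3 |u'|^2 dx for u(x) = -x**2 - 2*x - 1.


||u||_{H^1}^2 = 1443/5

The H^1 norm (squared) on an interval (0, L) is
  ||u||_{H^1}^2 = ∫_0^L u(x)^2 dx + ∫_0^L u'(x)^2 dx.
Compute u'(x) = -2*x - 2.
Then u(x)^2 = x**4 + 4*x**3 + 6*x**2 + 4*x + 1 and u'(x)^2 = 4*x**2 + 8*x + 4.
Integrate each monomial from 0 to 3 using ∫_0^3 c·x^n dx = c·3^(n+1)/(n+1):
  ∫_0^3 u(x)^2 dx = ∫_0^3 (x^4 + 4*x^3 + 6*x^2 + 4*x + 1) dx. Term by term:
    ∫_0^3 x^4 dx = 243/5;  ∫_0^3 4*x^3 dx = 81;  ∫_0^3 6*x^2 dx = 54;
    ∫_0^3 4*x dx = 18;  ∫_0^3 1 dx = 3.
  Sum: 243/5 + 81 + 54 + 18 + 3 = 1023/5.
  ∫_0^3 u'(x)^2 dx = ∫_0^3 (4*x^2 + 8*x + 4) dx. Term by term:
    ∫_0^3 4*x^2 dx = 36;  ∫_0^3 8*x dx = 36;  ∫_0^3 4 dx = 12.
  Sum: 36 + 36 + 12 = 84.
Adding: ||u||_{H^1}^2 = 1023/5 + 84 = 1443/5.


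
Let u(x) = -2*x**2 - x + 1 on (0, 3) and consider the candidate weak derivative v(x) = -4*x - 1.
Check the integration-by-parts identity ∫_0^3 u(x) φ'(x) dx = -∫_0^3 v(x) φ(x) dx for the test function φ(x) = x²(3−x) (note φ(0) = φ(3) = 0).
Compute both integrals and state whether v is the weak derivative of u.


LHS = 1107/20, RHS = 1107/20. Yes, v = u' weakly.

u(x) = -2*x**2 - x + 1, classical derivative u'(x) = -4*x - 1.
φ(x) = x²(3−x), so φ'(x) = 3*x*(2 - x).
Note φ(0) = φ(3) = 0, so the boundary term u·φ vanishes.
LHS = ∫_0^3 u(x) φ'(x) dx = ∫_0^3 (6*x^4 - 9*x^3 - 9*x^2 + 6*x) dx. Term by term:
  ∫_0^3 6*x^4 dx = 1458/5;  ∫_0^3 -9*x^3 dx = -729/4;  ∫_0^3 -9*x^2 dx = -81;
  ∫_0^3 6*x dx = 27.
Sum: 1458/5 − 729/4 − 81 + 27 = 1107/20.
So LHS = 1107/20.
∫_0^3 v(x) φ(x) dx = ∫_0^3 (4*x^4 - 11*x^3 - 3*x^2) dx. Term by term:
  ∫_0^3 4*x^4 dx = 972/5;  ∫_0^3 -11*x^3 dx = -891/4;  ∫_0^3 -3*x^2 dx = -27.
Sum: 972/5 − 891/4 − 27 = -1107/20.
So RHS = -∫_0^3 v(x) φ(x) dx = 1107/20.
LHS = RHS, so the identity holds for this test φ.
Moreover u is smooth here and v(x) = u'(x) = -4*x - 1 pointwise, so the identity holds for every test function. Hence v is the weak derivative of u.


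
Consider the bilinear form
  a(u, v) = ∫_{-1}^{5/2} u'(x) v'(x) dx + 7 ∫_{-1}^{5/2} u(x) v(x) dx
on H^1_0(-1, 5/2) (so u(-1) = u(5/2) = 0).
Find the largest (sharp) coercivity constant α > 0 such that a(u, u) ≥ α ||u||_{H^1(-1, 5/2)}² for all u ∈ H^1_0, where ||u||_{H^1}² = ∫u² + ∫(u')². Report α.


α = 1

Coercivity of a(·,·) on H^1_0(-1, 5/2) means a(u, u) ≥ α ||u||_{H^1}² for every u ∈ H^1_0.
The interval has length L = 7/2, and Poincaré/coercivity depend only on L. Here a(u, u) = ∫(u')² + (7)·∫u².
Here c = 7 ≥ 1, so a(u,u) = ∫(u')² + c∫u² ≥ ∫(u')² + ∫u² = ||u||_{H^1}², i.e. α = 1 works. No larger α is possible: a(u,u) ≥ α||u||_{H^1}² means (1−α)∫(u')² ≥ (α−c)∫u², and for the modes u_n = sin(nπ(x−x₀)/L) (x₀ the left endpoint) one has ∫u_n²/∫(u_n')² = (L/(nπ))² → 0, so a(u_n,u_n)/||u_n||_{H^1}² → 1. Hence the optimal constant is α = 1.
Therefore α = 1.


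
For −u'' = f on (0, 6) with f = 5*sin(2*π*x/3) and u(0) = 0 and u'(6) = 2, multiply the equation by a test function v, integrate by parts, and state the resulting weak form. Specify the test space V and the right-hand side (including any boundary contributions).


V = {v ∈ H^1(0, 6) : v(0) = 0} (test functions vanish at x = 0 where u is specified); weak form: ∫_0^6 u'v' dx = ∫_0^6 (5*sin(2*π*x/3)) v dx + 2·v(6) for all v ∈ V.

Multiply both sides by a test function v and integrate from 0 to 6:
  ∫_0^6 −u''(x) v(x) dx = ∫_0^6 f(x) v(x) dx.
Integrate the LHS by parts once:
  ∫_0^6 −u'' v dx = −[u'(x) v(x)]_0^6 + ∫_0^6 u'(x) v'(x) dx.
Thus ∫_0^6 u'(x) v'(x) dx = ∫_0^6 f(x) v(x) dx + [u'(x) v(x)]_0^6.
Choose V so that boundary terms are either known or forced to vanish.
Mixed BC: u(0) = 0 (Dirichlet) and u'(6) = 2 (Neumann). Define V = {v ∈ H^1(0, 6) : v(0) = 0}. Then [u' v]_0^6 = u'(6)·v(6) − u'(0)·0 = 2·v(6).
Weak formulation: find u (satisfying any essential BC) such that ∫_0^6 u'(x) v'(x) dx = ∫_0^6 f v dx + 2·v(6) for all v ∈ V (Dirichlet at 0 absorbed into V; Neumann datum at x = 6 contributes the boundary term).
Substituting f(x) = 5*sin(2*π*x/3), the right-hand side is ∫_0^6 (5*sin(2*π*x/3)) v dx + 2·v(6).


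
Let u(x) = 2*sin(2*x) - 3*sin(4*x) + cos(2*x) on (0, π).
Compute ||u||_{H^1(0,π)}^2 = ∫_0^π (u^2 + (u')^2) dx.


||u||_{H^1(0,π)}^2 = 89*π

u'(x) = -2*sin(2*x) + 4*cos(2*x) - 12*cos(4*x).
Expand u² and (u')² and integrate term by term on (0, π), using: for integers n ≥ 1, ∫_0^π sin²(nx) dx = ∫_0^π cos²(nx) dx = π/2; for n ≠ n', ∫_0^π sin(nx)sin(n'x) dx = ∫_0^π cos(nx)cos(n'x) dx = 0; and by product-to-sum, ∫_0^π sin(nx)cos(n'x) dx = ½∫_0^π [sin((n+n')x) + sin((n−n')x)] dx, which is 0 when n+n' is even and 2n/(n²−n'²) when n+n' is odd (it need not vanish on (0, π)).
  u² squared terms: (-3)²·∫sin(4x)² dx = 9·π/2 = 9*π/2;  (2)²·∫sin(2x)² dx = 4·π/2 = 2*π;  (1)²·∫cos(2x)² dx = 1·π/2 = π/2.
  u² cross terms: 2·(-3)·(2)·∫sin(4x)·sin(2x) dx = -12·(0) = 0;  2·(-3)·(1)·∫sin(4x)·cos(2x) dx = -6·(0) = 0;  2·(2)·(1)·∫sin(2x)·cos(2x) dx = 4·(0) = 0.
  So ∫_0^π u² dx = 9*π/2 + 2*π + π/2 + 0 + 0 + 0 = 7*π.
  (u')² squared terms: (-12)²·∫cos(4x)² dx = 144·π/2 = 72*π;  (-2)²·∫sin(2x)² dx = 4·π/2 = 2*π;  (4)²·∫cos(2x)² dx = 16·π/2 = 8*π.
  (u')² cross terms: 2·(-12)·(-2)·∫cos(4x)·sin(2x) dx = 48·(0) = 0;  2·(-12)·(4)·∫cos(4x)·cos(2x) dx = -96·(0) = 0;  2·(-2)·(4)·∫sin(2x)·cos(2x) dx = -16·(0) = 0.
  So ∫_0^π (u')² dx = 72*π + 2*π + 8*π + 0 + 0 + 0 = 82*π.
||u||_{H^1}^2 = (7*π) + (82*π) = 89*π.


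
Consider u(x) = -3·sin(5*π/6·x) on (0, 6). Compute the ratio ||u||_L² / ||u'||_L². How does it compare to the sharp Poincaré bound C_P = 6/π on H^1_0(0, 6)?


||u||_L² / ||u'||_L² = 6/(5*π) < C_P = 6/π.

u(x) = -3·sin(5*π/6·x), so u'(x) = -5*π*cos(5*π*x/6)/2.
Writing u(x) = A·sin(kπx/L) with A = -3 and k = 5, use ∫_0^L sin²(kπx/L) dx = L/2 and ∫_0^L cos²(kπx/L) dx = L/2.
u² = 9·sin²(5*π/6·x) and (u')² = 25*π^2/4·cos²(5*π/6·x), and each of sin², cos² integrates to L/2 = 3 over (0, 6).
∫_0^6 u² dx = 27, so ||u||_L² = 3*sqrt(3).
∫_0^6 (u')² dx = 75*π^2/4, so ||u'||_L² = 5*sqrt(3)*π/2.
Ratio ||u||_L² / ||u'||_L² = 6/(5*π).
Sharp Poincaré constant on H^1_0(0, 6) is C_P = L/π = 6/π, achieved by sin(π/6·x).
This is the k = 5 harmonic; the ratio L/(kπ) is strictly less than C_P = L/π, consistent with the sharp inequality ||u||_L² ≤ C_P ||u'||_L².


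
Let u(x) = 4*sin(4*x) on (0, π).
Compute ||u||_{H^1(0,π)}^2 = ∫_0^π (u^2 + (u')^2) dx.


||u||_{H^1(0,π)}^2 = 136*π

u'(x) = 16*cos(4*x).
Expand u² and (u')² and integrate term by term on (0, π), using: for integers n ≥ 1, ∫_0^π sin²(nx) dx = ∫_0^π cos²(nx) dx = π/2; for n ≠ n', ∫_0^π sin(nx)sin(n'x) dx = ∫_0^π cos(nx)cos(n'x) dx = 0; and by product-to-sum, ∫_0^π sin(nx)cos(n'x) dx = ½∫_0^π [sin((n+n')x) + sin((n−n')x)] dx, which is 0 when n+n' is even and 2n/(n²−n'²) when n+n' is odd (it need not vanish on (0, π)).
  u² squared terms: (4)²·∫sin(4x)² dx = 16·π/2 = 8*π.
  So ∫_0^π u² dx = 8*π.
  (u')² squared terms: (16)²·∫cos(4x)² dx = 256·π/2 = 128*π.
  So ∫_0^π (u')² dx = 128*π.
||u||_{H^1}^2 = (8*π) + (128*π) = 136*π.


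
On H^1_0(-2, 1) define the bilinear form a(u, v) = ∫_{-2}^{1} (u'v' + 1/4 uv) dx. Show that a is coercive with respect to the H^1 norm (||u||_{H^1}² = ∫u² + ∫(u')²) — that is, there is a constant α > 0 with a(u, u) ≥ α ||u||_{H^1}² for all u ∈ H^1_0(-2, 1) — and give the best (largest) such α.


α = (9/4 + π^2)/(9 + π^2)

Coercivity of a(·,·) on H^1_0(-2, 1) means a(u, u) ≥ α ||u||_{H^1}² for every u ∈ H^1_0.
The interval has length L = 3, and Poincaré/coercivity depend only on L. Here a(u, u) = ∫(u')² + (1/4)·∫u².
Here 0 < c = 1/4 < 1. The condition a(u,u) ≥ α||u||_{H^1}² reads (1−α)∫(u')² ≥ (α−c)∫u². Any admissible α is ≤ 1 (rapidly oscillating u have ∫u²/∫(u')² → 0), and α = 1 would force 0 ≥ (1−c)∫u², impossible since c < 1; so 1−α > 0. By the sharp Poincaré inequality on H^1_0 of an interval of length L, ∫(u')² ≥ (π/L)²∫u² with equality for the first sine mode sin(π(x−x₀)/L) (x₀ the left endpoint), so the inequality holds for all u iff (1−α)(π/L)² ≥ α − c, i.e. α ≤ ((π/L)² + c)/((π/L)² + 1) = (1 + c(L/π)²)/(1 + (L/π)²). With (π/L)² = π^2/9 and c = 1/4, the largest admissible constant is α = ((π/L)² + c)/((π/L)² + 1).
Simplifying, α = (9/4 + π^2)/(9 + π^2).


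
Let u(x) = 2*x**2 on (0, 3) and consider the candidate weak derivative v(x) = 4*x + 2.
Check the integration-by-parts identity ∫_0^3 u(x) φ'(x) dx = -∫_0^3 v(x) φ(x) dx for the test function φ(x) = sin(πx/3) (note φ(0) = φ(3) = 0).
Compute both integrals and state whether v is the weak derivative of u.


LHS = -36/π, RHS = -48/π. No, v is not the weak derivative of u.

u(x) = 2*x**2, classical derivative u'(x) = 4*x.
φ(x) = sin(πx/3), so φ'(x) = π*cos(π*x/3)/3.
Note φ(0) = φ(3) = 0, so the boundary term u·φ vanishes.
LHS = ∫_0^3 u(x) φ'(x) dx = ∫_0^3 (2*π*x^2*cos(π*x/3)/3) dx. Term by term:
  ∫_0^3 2*π*x^2*cos(π*x/3)/3 dx = -36/π.
So LHS = -36/π.
∫_0^3 v(x) φ(x) dx = ∫_0^3 (4*x*sin(π*x/3) + 2*sin(π*x/3)) dx. Term by term:
  ∫_0^3 2*sin(π*x/3) dx = 12/π;  ∫_0^3 4*x*sin(π*x/3) dx = 36/π.
Sum: 12/π + 36/π = 48/π.
So RHS = -∫_0^3 v(x) φ(x) dx = -48/π.
LHS − RHS = 12/π ≠ 0, so the identity fails.
(For a valid weak derivative the identity must hold for EVERY test function, in particular this one. The failure shows v is NOT the weak derivative of u.)
Correct weak derivative would be u'(x) = 4*x.


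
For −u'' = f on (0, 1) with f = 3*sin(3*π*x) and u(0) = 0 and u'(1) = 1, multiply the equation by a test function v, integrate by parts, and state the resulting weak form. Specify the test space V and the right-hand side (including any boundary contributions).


V = {v ∈ H^1(0, 1) : v(0) = 0} (test functions vanish at x = 0 where u is specified); weak form: ∫_0^1 u'v' dx = ∫_0^1 (3*sin(3*π*x)) v dx + v(1) for all v ∈ V.

Multiply both sides by a test function v and integrate from 0 to 1:
  ∫_0^1 −u''(x) v(x) dx = ∫_0^1 f(x) v(x) dx.
Integrate the LHS by parts once:
  ∫_0^1 −u'' v dx = −[u'(x) v(x)]_0^1 + ∫_0^1 u'(x) v'(x) dx.
Thus ∫_0^1 u'(x) v'(x) dx = ∫_0^1 f(x) v(x) dx + [u'(x) v(x)]_0^1.
Choose V so that boundary terms are either known or forced to vanish.
Mixed BC: u(0) = 0 (Dirichlet) and u'(1) = 1 (Neumann). Define V = {v ∈ H^1(0, 1) : v(0) = 0}. Then [u' v]_0^1 = u'(1)·v(1) − u'(0)·0 = v(1).
Weak formulation: find u (satisfying any essential BC) such that ∫_0^1 u'(x) v'(x) dx = ∫_0^1 f v dx + v(1) for all v ∈ V (Dirichlet at 0 absorbed into V; Neumann datum at x = 1 contributes the boundary term).
Substituting f(x) = 3*sin(3*π*x), the right-hand side is ∫_0^1 (3*sin(3*π*x)) v dx + v(1).


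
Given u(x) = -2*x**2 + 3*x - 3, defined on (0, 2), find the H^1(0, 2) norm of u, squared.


||u||_{H^1}^2 = 424/15

The H^1 norm (squared) on an interval (0, L) is
  ||u||_{H^1}^2 = ∫_0^L u(x)^2 dx + ∫_0^L u'(x)^2 dx.
Compute u'(x) = 3 - 4*x.
Then u(x)^2 = 4*x**4 - 12*x**3 + 21*x**2 - 18*x + 9 and u'(x)^2 = 16*x**2 - 24*x + 9.
Integrate each monomial from 0 to 2 using ∫_0^2 c·x^n dx = c·2^(n+1)/(n+1):
  ∫_0^2 u(x)^2 dx = ∫_0^2 (4*x^4 - 12*x^3 + 21*x^2 - 18*x + 9) dx. Term by term:
    ∫_0^2 4*x^4 dx = 128/5;  ∫_0^2 -12*x^3 dx = -48;  ∫_0^2 21*x^2 dx = 56;
    ∫_0^2 -18*x dx = -36;  ∫_0^2 9 dx = 18.
  Sum: 128/5 − 48 + 56 − 36 + 18 = 78/5.
  ∫_0^2 u'(x)^2 dx = ∫_0^2 (16*x^2 - 24*x + 9) dx. Term by term:
    ∫_0^2 16*x^2 dx = 128/3;  ∫_0^2 -24*x dx = -48;  ∫_0^2 9 dx = 18.
  Sum: 128/3 − 48 + 18 = 38/3.
Adding: ||u||_{H^1}^2 = 78/5 + 38/3 = 424/15.


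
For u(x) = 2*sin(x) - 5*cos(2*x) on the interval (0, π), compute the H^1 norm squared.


||u||_{H^1(0,π)}^2 = 200/3 + 133*π/2

u'(x) = 10*sin(2*x) + 2*cos(x).
Expand u² and (u')² and integrate term by term on (0, π), using: for integers n ≥ 1, ∫_0^π sin²(nx) dx = ∫_0^π cos²(nx) dx = π/2; for n ≠ n', ∫_0^π sin(nx)sin(n'x) dx = ∫_0^π cos(nx)cos(n'x) dx = 0; and by product-to-sum, ∫_0^π sin(nx)cos(n'x) dx = ½∫_0^π [sin((n+n')x) + sin((n−n')x)] dx, which is 0 when n+n' is even and 2n/(n²−n'²) when n+n' is odd (it need not vanish on (0, π)).
  u² squared terms: (-5)²·∫cos(2x)² dx = 25·π/2 = 25*π/2;  (2)²·∫sin(x)² dx = 4·π/2 = 2*π.
  u² cross terms: 2·(-5)·(2)·∫cos(2x)·sin(x) dx = -20·(-2/3) = 40/3.
  So ∫_0^π u² dx = 25*π/2 + 2*π + 40/3 = 40/3 + 29*π/2.
  (u')² squared terms: (2)²·∫cos(x)² dx = 4·π/2 = 2*π;  (10)²·∫sin(2x)² dx = 100·π/2 = 50*π.
  (u')² cross terms: 2·(2)·(10)·∫cos(x)·sin(2x) dx = 40·(4/3) = 160/3.
  So ∫_0^π (u')² dx = 2*π + 50*π + 160/3 = 160/3 + 52*π.
||u||_{H^1}^2 = (40/3 + 29*π/2) + (160/3 + 52*π) = 200/3 + 133*π/2.


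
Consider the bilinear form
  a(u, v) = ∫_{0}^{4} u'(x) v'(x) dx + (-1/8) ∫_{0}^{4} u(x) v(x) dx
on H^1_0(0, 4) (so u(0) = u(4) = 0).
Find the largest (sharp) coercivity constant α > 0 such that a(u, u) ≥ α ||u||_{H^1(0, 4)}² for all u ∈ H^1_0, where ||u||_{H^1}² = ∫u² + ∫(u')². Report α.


α = (-2 + π^2)/(π^2 + 16)

Coercivity of a(·,·) on H^1_0(0, 4) means a(u, u) ≥ α ||u||_{H^1}² for every u ∈ H^1_0.
The interval has length L = 4, and Poincaré/coercivity depend only on L. Here a(u, u) = ∫(u')² + (-1/8)·∫u².
Here c = -1/8 < 0 with |c| < (π/L)² = π^2/16, so coercivity still holds. The condition a(u,u) ≥ α||u||_{H^1}² reads (1−α)∫(u')² ≥ (α−c)∫u². Any admissible α is ≤ 1 (rapidly oscillating u have ∫u²/∫(u')² → 0), and α = 1 would force 0 ≥ (1−c)∫u², impossible since c < 1; so 1−α > 0. By the sharp Poincaré inequality on H^1_0 of an interval of length L, ∫(u')² ≥ (π/L)²∫u² with equality for the first sine mode sin(π(x−x₀)/L) (x₀ the left endpoint), so the inequality holds for all u iff (1−α)(π/L)² ≥ α − c, i.e. α ≤ ((π/L)² + c)/((π/L)² + 1) = (1 + c(L/π)²)/(1 + (L/π)²). (Direct route, valid since c ≤ 0: Poincaré gives c∫u² ≥ c(L/π)²∫(u')², so a(u,u) ≥ (1 + c(L/π)²)∫(u')², while ||u||_{H^1}² ≤ (1 + (L/π)²)∫(u')²; dividing yields the same α.) With (π/L)² = π^2/16 and c = -1/8, the largest admissible constant is α = ((π/L)² + c)/((π/L)² + 1).
Simplifying, α = (-2 + π^2)/(π^2 + 16).


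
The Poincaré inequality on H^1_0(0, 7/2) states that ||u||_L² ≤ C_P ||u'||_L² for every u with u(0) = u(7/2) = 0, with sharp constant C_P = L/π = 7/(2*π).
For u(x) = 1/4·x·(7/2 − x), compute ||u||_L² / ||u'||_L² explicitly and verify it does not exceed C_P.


||u||_L² / ||u'||_L² = 7*sqrt(10)/20 < C_P = 7/(2*π).

u(x) = 1/4·x·(7/2 − x), so u'(x) = 7/8 - x/2.
u(x) = 1/4·x·(7/2 − x) vanishes at x = 0 and x = 7/2, so u ∈ H^1_0(0, 7/2). Differentiate via the product rule and integrate the resulting polynomials term by term.
  ∫_0^7/2 u² dx = ∫_0^7/2 (x^4/16 - 7*x^3/16 + 49*x^2/64) dx. Term by term:
    ∫_0^7/2 x^4/16 dx = 16807/2560;  ∫_0^7/2 -7*x^3/16 dx = -16807/1024;  ∫_0^7/2 49*x^2/64 dx = 16807/1536.
  Sum: 16807/2560 − 16807/1024 + 16807/1536 = 16807/15360.
  ∫_0^7/2 (u')² dx = ∫_0^7/2 (x^2/4 - 7*x/8 + 49/64) dx. Term by term:
    ∫_0^7/2 x^2/4 dx = 343/96;  ∫_0^7/2 -7*x/8 dx = -343/64;  ∫_0^7/2 49/64 dx = 343/128.
  Sum: 343/96 − 343/64 + 343/128 = 343/384.
∫_0^7/2 u² dx = 16807/15360, so ||u||_L² = 49*sqrt(105)/480.
∫_0^7/2 (u')² dx = 343/384, so ||u'||_L² = 7*sqrt(42)/48.
Ratio ||u||_L² / ||u'||_L² = 7*sqrt(10)/20.
Sharp Poincaré constant on H^1_0(0, 7/2) is C_P = L/π = 7/(2*π), achieved by sin(2*π/7·x).
A polynomial bump cannot attain the sharp Poincaré constant (only the first sine eigenfunction does), so the ratio is strictly less than C_P, consistent with ||u||_L² ≤ C_P ||u'||_L².
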